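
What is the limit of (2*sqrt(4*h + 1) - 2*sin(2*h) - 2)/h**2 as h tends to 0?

-4

Substitution gives 0/0 (the numerator vanishes to order 2).
Expand each term to order h^2: the coefficient of h^2 in 2·√(1 + 4h) is -4 and in -2·sin(2h) is 0.
Lower-order terms cancel with the polynomial part, so the numerator is (-4)·h^2 + o(h^2), and the limit is (-4)/(1) = -4.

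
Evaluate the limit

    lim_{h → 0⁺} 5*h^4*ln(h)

0

This is a 0·(−∞) form. Rewrite as 5·ln(h) / h^(−4) and apply L'Hôpital:
the derivative quotient is 5·(1/h) / (−4·h^(−5)) = (-5/4)·h^4 → 0.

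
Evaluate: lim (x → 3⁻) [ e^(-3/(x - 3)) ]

∞

As x → 3⁻, -3/(x - 3) → +∞, so e^(-3/(x - 3)) → ∞.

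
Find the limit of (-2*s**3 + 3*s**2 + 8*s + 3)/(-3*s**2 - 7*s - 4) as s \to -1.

Direct substitution gives 0/0, so factor. Both numerator and denominator have (s + 1) as a factor.
After cancelling, the expression reduces to (-2*s^2 + 5*s + 3)/(-3*s - 4).
Substituting s = -1 gives 4.

4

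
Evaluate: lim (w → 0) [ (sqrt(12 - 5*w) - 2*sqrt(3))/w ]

-5*√(3)/12

Substitution gives 0/0. Multiply numerator and denominator by the conjugate √(12 - 5w) + √12.
The numerator becomes (12 - 5w) − 12 = -5w, so the expression simplifies to -5/(√(12 - 5w) + √12).
Letting w → 0 gives -5/(2√12) = -5*√(3)/12.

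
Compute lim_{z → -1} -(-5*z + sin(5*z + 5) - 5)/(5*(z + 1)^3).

Direct substitution gives 0/0.
Apply L'Hôpital: lim (5*cos(5*z + 5) - 5)/(-15*(z + 1)^2), still 0/0.
Apply L'Hôpital: lim (-25*sin(5*z + 5))/(-30*z - 30), still 0/0.
After 3 applications of L'Hôpital's rule the quotient is (-125*cos(5*z + 5))/(-30); substituting z = -1 gives 25/6.

25/6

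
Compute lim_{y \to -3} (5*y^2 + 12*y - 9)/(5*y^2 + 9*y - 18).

6/7

Since y = -3 makes numerator and denominator zero, (y + 3) divides both.
Cancelling it gives (5*y - 3)/(5*y - 6); now plug in y = -3 to get 6/7.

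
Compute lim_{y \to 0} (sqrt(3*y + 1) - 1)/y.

3/2

A 0/0 form; rationalise with √(1 + 3y) + √1. This collapses the numerator to 3y, leaving 3/(√(1 + 3y) + √1) → 3/(2√1) = 3/2.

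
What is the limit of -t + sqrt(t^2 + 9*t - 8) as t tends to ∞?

9/2

This has the form ∞ − ∞. Multiply and divide by the conjugate √(t^2 + 9*t - 8) + t.
That gives (9t - 8) / (√(t^2 + 9*t - 8) + t).
Divide numerator and denominator by t: the limit is 9/(2·1) = 9/2.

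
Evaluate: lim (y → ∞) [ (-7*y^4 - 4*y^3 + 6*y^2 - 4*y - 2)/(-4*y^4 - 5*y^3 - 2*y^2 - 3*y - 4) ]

Numerator and denominator both have degree 4.
Dividing every term by y^4, all lower-order terms vanish and the limit is the ratio of leading coefficients, -7/(-4) = 7/4.

7/4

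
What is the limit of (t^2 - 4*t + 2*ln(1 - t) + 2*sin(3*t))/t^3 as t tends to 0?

Substitution gives 0/0 (the numerator vanishes to order 3).
Expand each term to order t^3: the coefficient of t^3 in 2·sin(3t) is -9 and in 2·ln(1 - t) is -2/3.
Lower-order terms cancel with the polynomial part, so the numerator is (-29/3)·t^3 + o(t^3), and the limit is (-29/3)/(1) = -29/3.

-29/3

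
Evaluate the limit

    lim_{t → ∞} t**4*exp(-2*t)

Write as t^4/e^{2t}, an ∞/∞ form.
Exponential growth dominates any polynomial, so repeated L'Hôpital (or the standard result) gives 0.

0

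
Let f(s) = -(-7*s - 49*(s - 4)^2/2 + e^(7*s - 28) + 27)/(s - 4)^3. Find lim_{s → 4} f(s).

Direct substitution gives 0/0.
Apply L'Hôpital: lim (-49*s + 7*e^(7*s - 28) + 189)/(-3*(s - 4)^2), still 0/0.
Apply L'Hôpital: lim (49*e^(7*s - 28) - 49)/(24 - 6*s), still 0/0.
After 3 applications of L'Hôpital's rule the quotient is (343*e^(7*s - 28))/(-6); substituting s = 4 gives -343/6.

-343/6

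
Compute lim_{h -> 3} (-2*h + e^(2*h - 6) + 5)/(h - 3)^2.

Direct substitution gives 0/0.
Apply L'Hôpital: lim (2*e^(2*h - 6) - 2)/(2*h - 6), still 0/0.
After 2 applications of L'Hôpital's rule the quotient is (4*e^(2*h - 6))/(2); substituting h = 3 gives 2.

2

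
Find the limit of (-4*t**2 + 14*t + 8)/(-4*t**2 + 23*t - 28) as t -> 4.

Since t = 4 makes numerator and denominator zero, (t - 4) divides both.
Cancelling it gives (-4*t - 2)/(7 - 4*t); now plug in t = 4 to get 2.

2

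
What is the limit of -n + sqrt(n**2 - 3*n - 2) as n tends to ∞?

-3/2

This has the form ∞ − ∞. Multiply and divide by the conjugate √(n^2 - 3*n - 2) + n.
That gives (-3n - 2) / (√(n^2 - 3*n - 2) + n).
Divide numerator and denominator by n: the limit is -3/(2·1) = -3/2.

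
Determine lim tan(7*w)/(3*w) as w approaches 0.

7/3

Substitution gives 0/0.
Since tan(u)/u → 1 as u → 0, tan(7w)/(7w) → 1 and the limit is 7/3.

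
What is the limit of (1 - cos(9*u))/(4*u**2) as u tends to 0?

81/8

Substitution gives 0/0.
Use (1 − cos θ)/θ² → 1/2 with θ = 9u: the limit is 9²/(2·4) = 81/8.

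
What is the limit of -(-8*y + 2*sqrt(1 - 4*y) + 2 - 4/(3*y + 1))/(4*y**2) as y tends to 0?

Substitution gives 0/0; apply L'Hôpital's rule 2 times.
After differentiating numerator and denominator 2 times the quotient is (-72/(3*y + 1)^3 - 8/(1 - 4*y)^(3/2))/(-8); at y = 0 this is 10.

10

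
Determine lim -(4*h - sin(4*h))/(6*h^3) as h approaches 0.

-16/9

Direct substitution gives 0/0.
Apply L'Hôpital: lim (4 - 4*cos(4*h))/(-18*h^2), still 0/0.
Apply L'Hôpital: lim (16*sin(4*h))/(-36*h), still 0/0.
After 3 applications of L'Hôpital's rule the quotient is (64*cos(4*h))/(-36); substituting h = 0 gives -16/9.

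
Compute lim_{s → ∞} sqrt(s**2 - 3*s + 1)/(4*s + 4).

1/4

For large |s|, √(s^2 - 3*s + 1) ≈ √1·|s| and the denominator ≈ 4s.
Since s → +∞, |s| = s, giving √1/(4) = 1/4.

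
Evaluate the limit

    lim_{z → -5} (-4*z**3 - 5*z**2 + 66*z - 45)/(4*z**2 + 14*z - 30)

92/13

At z = -5 both the top and bottom vanish — a removable singularity. Factoring out (z + 5) from each leaves (-4*z^2 + 15*z - 9)/(4*z - 6), which at z = -5 equals 92/13.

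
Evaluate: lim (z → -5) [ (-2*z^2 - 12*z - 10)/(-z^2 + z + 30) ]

8/11

Since z = -5 makes numerator and denominator zero, (z + 5) divides both.
Cancelling it gives (-2*z - 2)/(6 - z); now plug in z = -5 to get 8/11.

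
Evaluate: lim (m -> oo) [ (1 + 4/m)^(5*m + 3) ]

Let L be the limit and take ln: ln L = lim (5m + 3)·ln(1 + 4/m) = lim (5m + 3)·(4/m + O(1/m²)) = 20.
Hence L = e^(20).

e^(20)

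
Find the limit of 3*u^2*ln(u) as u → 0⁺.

0

This is a 0·(−∞) form. Rewrite as 3·ln(u) / u^(−2) and apply L'Hôpital:
the derivative quotient is 3·(1/u) / (−2·u^(−3)) = (-3/2)·u^2 → 0.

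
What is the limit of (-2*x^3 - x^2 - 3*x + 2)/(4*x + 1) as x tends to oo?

The numerator has higher degree (3 > 1); the quotient behaves like (-2/(4))·x^2 for large |x|.
As x → +∞ this diverges to -∞.

-∞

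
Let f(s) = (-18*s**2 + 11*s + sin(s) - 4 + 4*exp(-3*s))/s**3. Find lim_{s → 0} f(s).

Substitution gives 0/0 (the numerator vanishes to order 3).
Expand each term to order s^3: the coefficient of s^3 in 4·e^(-3s) is -18 and in sin(s) is -1/6.
Lower-order terms cancel with the polynomial part, so the numerator is (-109/6)·s^3 + o(s^3), and the limit is (-109/6)/(1) = -109/6.

-109/6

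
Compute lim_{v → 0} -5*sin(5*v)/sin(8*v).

Substitution gives 0/0.
Divide numerator and denominator by v: sin(5v)/v → 5 and sin(8v)/v → 8, so the limit is -5·5/8 = -25/8.

-25/8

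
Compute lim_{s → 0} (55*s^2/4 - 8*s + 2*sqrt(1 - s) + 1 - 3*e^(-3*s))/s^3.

Substitution gives 0/0; apply L'Hôpital's rule 3 times.
After differentiating numerator and denominator 3 times the quotient is (81*e^(-3*s) - 3/(4*(1 - s)^(5/2)))/(6); at s = 0 this is 107/8.

107/8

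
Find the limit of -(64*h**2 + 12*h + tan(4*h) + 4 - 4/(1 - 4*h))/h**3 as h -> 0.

704/3

Substitution gives 0/0 (the numerator vanishes to order 3).
Expand each term to order h^3: the coefficient of h^3 in -4·1/(1 - 4h) is -256 and in tan(4h) is 64/3.
Lower-order terms cancel with the polynomial part, so the numerator is (-704/3)·h^3 + o(h^3), and the limit is (-704/3)/(-1) = 704/3.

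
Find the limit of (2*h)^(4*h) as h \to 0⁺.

Base → 0⁺ and exponent → 0⁺: a 0^0 form.
Take logs: 4h·ln(2h). This is 0·(−∞); rewriting as ln(2h)/(1/(4h)) and applying L'Hôpital gives 0.
Hence the limit is e^0 = 1.

1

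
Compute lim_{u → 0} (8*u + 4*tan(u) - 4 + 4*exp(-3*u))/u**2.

Substitution gives 0/0 (the numerator vanishes to order 2).
Expand each term to order u^2: the coefficient of u^2 in 4·e^(-3u) is 18 and in 4·tan(u) is 0.
Lower-order terms cancel with the polynomial part, so the numerator is (18)·u^2 + o(u^2), and the limit is (18)/(1) = 18.

18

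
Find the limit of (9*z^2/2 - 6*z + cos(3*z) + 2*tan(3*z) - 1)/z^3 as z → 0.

Substitution gives 0/0; apply L'Hôpital's rule 3 times.
After differentiating numerator and denominator 3 times the quotient is (27*sin(3*z) + 324*tan(3*z)^4 + 432*tan(3*z)^2 + 108)/(6); at z = 0 this is 18.

18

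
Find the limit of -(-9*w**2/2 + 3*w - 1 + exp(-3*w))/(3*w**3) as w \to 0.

3/2

Direct substitution gives 0/0.
Apply L'Hôpital: lim (-9*w + 3 - 3*e^(-3*w))/(-9*w^2), still 0/0.
Apply L'Hôpital: lim (-9 + 9*e^(-3*w))/(-18*w), still 0/0.
After 3 applications of L'Hôpital's rule the quotient is (-27*e^(-3*w))/(-18); substituting w = 0 gives 3/2.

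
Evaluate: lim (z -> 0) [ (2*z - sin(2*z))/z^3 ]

Direct substitution gives 0/0.
Apply L'Hôpital: lim (2 - 2*cos(2*z))/(3*z^2), still 0/0.
Apply L'Hôpital: lim (4*sin(2*z))/(6*z), still 0/0.
After 3 applications of L'Hôpital's rule the quotient is (8*cos(2*z))/(6); substituting z = 0 gives 4/3.

4/3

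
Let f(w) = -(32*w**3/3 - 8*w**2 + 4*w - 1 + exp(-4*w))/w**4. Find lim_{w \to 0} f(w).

Direct substitution gives 0/0.
Apply L'Hôpital: lim (32*w^2 - 16*w + 4 - 4*e^(-4*w))/(-4*w^3), still 0/0.
Apply L'Hôpital: lim (64*w - 16 + 16*e^(-4*w))/(-12*w^2), still 0/0.
Apply L'Hôpital: lim (64 - 64*e^(-4*w))/(-24*w), still 0/0.
After 4 applications of L'Hôpital's rule the quotient is (256*e^(-4*w))/(-24); substituting w = 0 gives -32/3.

-32/3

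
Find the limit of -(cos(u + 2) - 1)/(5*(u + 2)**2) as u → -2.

1/10

Direct substitution gives 0/0.
Apply L'Hôpital: lim (-sin(u + 2))/(-10*u - 20), still 0/0.
After 2 applications of L'Hôpital's rule the quotient is (-cos(u + 2))/(-10); substituting u = -2 gives 1/10.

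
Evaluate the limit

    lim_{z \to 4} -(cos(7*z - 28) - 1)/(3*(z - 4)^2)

49/6

Direct substitution gives 0/0.
Apply L'Hôpital: lim (-7*sin(7*z - 28))/(24 - 6*z), still 0/0.
After 2 applications of L'Hôpital's rule the quotient is (-49*cos(7*z - 28))/(-6); substituting z = 4 gives 49/6.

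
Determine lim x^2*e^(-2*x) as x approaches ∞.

Write as x^2/e^{2x}, an ∞/∞ form.
Exponential growth dominates any polynomial, so repeated L'Hôpital (or the standard result) gives 0.

0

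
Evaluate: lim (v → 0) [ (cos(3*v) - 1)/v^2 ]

Direct substitution gives 0/0.
Apply L'Hôpital: lim (-3*sin(3*v))/(2*v), still 0/0.
After 2 applications of L'Hôpital's rule the quotient is (-9*cos(3*v))/(2); substituting v = 0 gives -9/2.

-9/2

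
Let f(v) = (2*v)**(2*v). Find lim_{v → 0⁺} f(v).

1

Base → 0⁺ and exponent → 0⁺: a 0^0 form.
Take logs: 2v·ln(2v). This is 0·(−∞); rewriting as ln(2v)/(1/(2v)) and applying L'Hôpital gives 0.
Hence the limit is e^0 = 1.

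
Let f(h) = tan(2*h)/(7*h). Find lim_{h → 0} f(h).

2/7

Substitution gives 0/0.
Since tan(u)/u → 1 as u → 0, tan(2h)/(2h) → 1 and the limit is 2/7.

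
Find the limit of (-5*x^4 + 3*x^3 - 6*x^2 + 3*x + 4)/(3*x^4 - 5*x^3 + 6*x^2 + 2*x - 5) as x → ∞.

-5/3

Numerator and denominator both have degree 4.
Dividing every term by x^4, all lower-order terms vanish and the limit is the ratio of leading coefficients, -5/(3) = -5/3.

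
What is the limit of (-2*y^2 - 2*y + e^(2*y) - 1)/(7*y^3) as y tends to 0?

Direct substitution gives 0/0.
Apply L'Hôpital: lim (-4*y + 2*e^(2*y) - 2)/(21*y^2), still 0/0.
Apply L'Hôpital: lim (4*e^(2*y) - 4)/(42*y), still 0/0.
After 3 applications of L'Hôpital's rule the quotient is (8*e^(2*y))/(42); substituting y = 0 gives 4/21.

4/21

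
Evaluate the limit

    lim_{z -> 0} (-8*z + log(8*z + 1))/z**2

-32

Direct substitution gives 0/0.
Apply L'Hôpital: lim (-8 + 8/(8*z + 1))/(2*z), still 0/0.
After 2 applications of L'Hôpital's rule the quotient is (-64/(8*z + 1)^2)/(2); substituting z = 0 gives -32.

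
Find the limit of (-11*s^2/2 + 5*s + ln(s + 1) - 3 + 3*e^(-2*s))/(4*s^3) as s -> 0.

-11/12

Substitution gives 0/0; apply L'Hôpital's rule 3 times.
After differentiating numerator and denominator 3 times the quotient is (-24*e^(-2*s) + 2/(s + 1)^3)/(24); at s = 0 this is -11/12.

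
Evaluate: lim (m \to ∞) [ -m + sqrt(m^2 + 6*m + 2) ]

3

This has the form ∞ − ∞. Multiply and divide by the conjugate √(m^2 + 6*m + 2) + m.
That gives (6m + 2) / (√(m^2 + 6*m + 2) + m).
Divide numerator and denominator by m: the limit is 6/(2·1) = 3.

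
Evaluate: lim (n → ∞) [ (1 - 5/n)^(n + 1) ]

Let L be the limit and take ln: ln L = lim (n + 1)·ln(1 - 5/n) = lim (n + 1)·(-5/n + O(1/n²)) = -5.
Hence L = e^(-5).

e^(-5)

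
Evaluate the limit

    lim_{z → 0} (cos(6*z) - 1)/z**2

-18

Direct substitution gives 0/0.
Apply L'Hôpital: lim (-6*sin(6*z))/(2*z), still 0/0.
After 2 applications of L'Hôpital's rule the quotient is (-36*cos(6*z))/(2); substituting z = 0 gives -18.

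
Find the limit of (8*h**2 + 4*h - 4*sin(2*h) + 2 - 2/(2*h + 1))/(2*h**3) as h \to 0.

32/3

Substitution gives 0/0; apply L'Hôpital's rule 3 times.
After differentiating numerator and denominator 3 times the quotient is (32*cos(2*h) + 96/(2*h + 1)^4)/(12); at h = 0 this is 32/3.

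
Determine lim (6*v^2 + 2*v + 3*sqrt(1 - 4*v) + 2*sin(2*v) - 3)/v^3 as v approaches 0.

-44/3

Substitution gives 0/0; apply L'Hôpital's rule 3 times.
After differentiating numerator and denominator 3 times the quotient is (-16*cos(2*v) - 72/(1 - 4*v)^(5/2))/(6); at v = 0 this is -44/3.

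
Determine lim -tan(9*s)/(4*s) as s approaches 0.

Substitution gives 0/0.
Since tan(u)/u → 1 as u → 0, tan(9s)/(9s) → 1 and the limit is 9/(-4) = -9/4.

-9/4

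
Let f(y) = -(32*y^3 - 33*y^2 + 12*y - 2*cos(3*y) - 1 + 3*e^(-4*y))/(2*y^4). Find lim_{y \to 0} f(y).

-101/8

Substitution gives 0/0; apply L'Hôpital's rule 4 times.
After differentiating numerator and denominator 4 times the quotient is (-162*cos(3*y) + 768*e^(-4*y))/(-48); at y = 0 this is -101/8.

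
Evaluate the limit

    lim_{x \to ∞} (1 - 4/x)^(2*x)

e^(-8)

Let L be the limit and take ln: ln L = lim (2x)·ln(1 - 4/x) = lim (2x)·(-4/x + O(1/x²)) = -8.
Hence L = e^(-8).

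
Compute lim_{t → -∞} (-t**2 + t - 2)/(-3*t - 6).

-∞

The numerator has higher degree (2 > 1); the quotient behaves like (-1/(-3))·t^1 for large |t|.
As t → −∞ this diverges to -∞.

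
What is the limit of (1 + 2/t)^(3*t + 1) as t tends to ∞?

e^(6)

Write it as [(1 + 2/t)^t]^(3) · (1 + 2/t)^(1). The bracketed term tends to e^(2) and the second factor to 1, so the limit is e^(6).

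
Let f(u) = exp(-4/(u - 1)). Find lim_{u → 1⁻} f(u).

As u → 1⁻, -4/(u - 1) → +∞, so e^(-4/(u - 1)) → ∞.

∞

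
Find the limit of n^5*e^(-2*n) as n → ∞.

Write as n^5/e^{2n}, an ∞/∞ form.
Exponential growth dominates any polynomial, so repeated L'Hôpital (or the standard result) gives 0.

0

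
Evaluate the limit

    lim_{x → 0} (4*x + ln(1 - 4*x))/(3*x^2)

Direct substitution gives 0/0.
Apply L'Hôpital: lim (4 - 4/(1 - 4*x))/(6*x), still 0/0.
After 2 applications of L'Hôpital's rule the quotient is (-16/(1 - 4*x)^2)/(6); substituting x = 0 gives -8/3.

-8/3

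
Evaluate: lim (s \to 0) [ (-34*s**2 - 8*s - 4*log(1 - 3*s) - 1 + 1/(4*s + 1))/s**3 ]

Substitution gives 0/0 (the numerator vanishes to order 3).
Expand each term to order s^3: the coefficient of s^3 in -4·ln(1 - 3s) is 36 and in 1/(1 + 4s) is -64.
Lower-order terms cancel with the polynomial part, so the numerator is (-28)·s^3 + o(s^3), and the limit is (-28)/(1) = -28.

-28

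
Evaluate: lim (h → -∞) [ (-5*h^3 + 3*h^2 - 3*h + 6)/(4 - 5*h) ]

The numerator has higher degree (3 > 1); the quotient behaves like (-5/(-5))·h^2 for large |h|.
As h → −∞ this diverges to ∞.

∞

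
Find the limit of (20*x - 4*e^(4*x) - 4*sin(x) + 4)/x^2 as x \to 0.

-32

Substitution gives 0/0; apply L'Hôpital's rule 2 times.
After differentiating numerator and denominator 2 times the quotient is (-64*e^(4*x) + 4*sin(x))/(2); at x = 0 this is -32.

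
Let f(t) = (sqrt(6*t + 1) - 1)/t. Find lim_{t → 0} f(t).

Substitution gives 0/0. Multiply numerator and denominator by the conjugate √(1 + 6t) + √1.
The numerator becomes (1 + 6t) − 1 = 6t, so the expression simplifies to 6/(√(1 + 6t) + √1).
Letting t → 0 gives 6/(2√1) = 3.

3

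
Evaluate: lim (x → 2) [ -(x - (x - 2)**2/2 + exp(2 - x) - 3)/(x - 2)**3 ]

1/6

Direct substitution gives 0/0.
Apply L'Hôpital: lim (-x - e^(2 - x) + 3)/(-3*(x - 2)^2), still 0/0.
Apply L'Hôpital: lim (e^(2 - x) - 1)/(12 - 6*x), still 0/0.
After 3 applications of L'Hôpital's rule the quotient is (-e^(2 - x))/(-6); substituting x = 2 gives 1/6.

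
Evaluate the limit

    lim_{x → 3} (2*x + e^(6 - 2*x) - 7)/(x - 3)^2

Direct substitution gives 0/0.
Apply L'Hôpital: lim (2 - 2*e^(6 - 2*x))/(2*x - 6), still 0/0.
After 2 applications of L'Hôpital's rule the quotient is (4*e^(6 - 2*x))/(2); substituting x = 3 gives 2.

2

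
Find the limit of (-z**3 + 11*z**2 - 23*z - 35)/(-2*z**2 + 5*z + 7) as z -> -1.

Direct substitution gives 0/0, so factor. Both numerator and denominator have (z + 1) as a factor.
After cancelling, the expression reduces to (-z^2 + 12*z - 35)/(7 - 2*z).
Substituting z = -1 gives -16/3.

-16/3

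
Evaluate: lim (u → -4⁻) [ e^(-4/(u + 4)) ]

As u → -4⁻, -4/(u + 4) → +∞, so e^(-4/(u + 4)) → ∞.

∞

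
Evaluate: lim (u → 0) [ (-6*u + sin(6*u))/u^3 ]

Direct substitution gives 0/0.
Apply L'Hôpital: lim (6*cos(6*u) - 6)/(3*u^2), still 0/0.
Apply L'Hôpital: lim (-36*sin(6*u))/(6*u), still 0/0.
After 3 applications of L'Hôpital's rule the quotient is (-216*cos(6*u))/(6); substituting u = 0 gives -36.

-36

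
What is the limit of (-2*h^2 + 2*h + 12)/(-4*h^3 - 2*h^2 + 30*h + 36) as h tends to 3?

Direct substitution gives 0/0, so factor. Both numerator and denominator have (h - 3) as a factor.
After cancelling, the expression reduces to (-2*h - 4)/(-4*h^2 - 14*h - 12).
Substituting h = 3 gives 1/9.

1/9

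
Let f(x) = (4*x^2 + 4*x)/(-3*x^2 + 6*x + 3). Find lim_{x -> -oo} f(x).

-4/3

Numerator and denominator both have degree 2.
Dividing every term by x^2, all lower-order terms vanish and the limit is the ratio of leading coefficients, 4/(-3) = -4/3.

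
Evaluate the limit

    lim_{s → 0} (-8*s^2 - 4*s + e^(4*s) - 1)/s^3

Direct substitution gives 0/0.
Apply L'Hôpital: lim (-16*s + 4*e^(4*s) - 4)/(3*s^2), still 0/0.
Apply L'Hôpital: lim (16*e^(4*s) - 16)/(6*s), still 0/0.
After 3 applications of L'Hôpital's rule the quotient is (64*e^(4*s))/(6); substituting s = 0 gives 32/3.

32/3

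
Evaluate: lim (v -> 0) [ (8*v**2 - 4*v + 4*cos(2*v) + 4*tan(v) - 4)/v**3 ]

Substitution gives 0/0; apply L'Hôpital's rule 3 times.
After differentiating numerator and denominator 3 times the quotient is (32*sin(2*v) + 24*tan(v)^4 + 32*tan(v)^2 + 8)/(6); at v = 0 this is 4/3.

4/3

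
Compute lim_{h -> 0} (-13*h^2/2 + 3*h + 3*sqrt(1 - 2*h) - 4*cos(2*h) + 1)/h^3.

Substitution gives 0/0 (the numerator vanishes to order 3).
Expand each term to order h^3: the coefficient of h^3 in 3·√(1 - 2h) is -3/2 and in -4·cos(2h) is 0.
Lower-order terms cancel with the polynomial part, so the numerator is (-3/2)·h^3 + o(h^3), and the limit is (-3/2)/(1) = -3/2.

-3/2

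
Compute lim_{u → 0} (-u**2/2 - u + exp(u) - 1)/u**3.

1/6

Direct substitution gives 0/0.
Apply L'Hôpital: lim (-u + e^(u) - 1)/(3*u^2), still 0/0.
Apply L'Hôpital: lim (e^(u) - 1)/(6*u), still 0/0.
After 3 applications of L'Hôpital's rule the quotient is (e^(u))/(6); substituting u = 0 gives 1/6.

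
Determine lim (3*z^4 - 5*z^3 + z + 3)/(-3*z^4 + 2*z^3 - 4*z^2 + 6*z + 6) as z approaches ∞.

Numerator and denominator both have degree 4.
Dividing every term by z^4, all lower-order terms vanish and the limit is the ratio of leading coefficients, 3/(-3) = -1.

-1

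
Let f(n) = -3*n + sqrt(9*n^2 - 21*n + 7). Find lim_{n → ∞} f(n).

This has the form ∞ − ∞. Multiply and divide by the conjugate √(9*n^2 - 21*n + 7) + 3n.
That gives (-21n + 7) / (√(9*n^2 - 21*n + 7) + 3n).
Divide numerator and denominator by n: the limit is -21/(2·3) = -7/2.

-7/2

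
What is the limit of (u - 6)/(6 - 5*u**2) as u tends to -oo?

The denominator has degree 2 and the numerator degree 1. Dividing numerator and denominator by u^2 sends every term to 0 except the leading denominator term, so the limit is 0.

0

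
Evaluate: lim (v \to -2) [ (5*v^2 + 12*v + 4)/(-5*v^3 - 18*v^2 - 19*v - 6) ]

Since v = -2 makes numerator and denominator zero, (v + 2) divides both.
Cancelling it gives (5*v + 2)/(-5*v^2 - 8*v - 3); now plug in v = -2 to get 8/7.

8/7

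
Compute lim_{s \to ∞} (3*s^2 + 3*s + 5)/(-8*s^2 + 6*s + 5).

Numerator and denominator both have degree 2.
Dividing every term by s^2, all lower-order terms vanish and the limit is the ratio of leading coefficients, 3/(-8) = -3/8.

-3/8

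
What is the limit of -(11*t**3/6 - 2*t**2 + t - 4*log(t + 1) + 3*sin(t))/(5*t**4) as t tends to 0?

-1/5

Substitution gives 0/0; apply L'Hôpital's rule 4 times.
After differentiating numerator and denominator 4 times the quotient is (3*sin(t) + 24/(t + 1)^4)/(-120); at t = 0 this is -1/5.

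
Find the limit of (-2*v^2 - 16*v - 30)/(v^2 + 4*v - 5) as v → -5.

-2/3

At v = -5 both the top and bottom vanish — a removable singularity. Factoring out (v + 5) from each leaves (-2*v - 6)/(v - 1), which at v = -5 equals -2/3.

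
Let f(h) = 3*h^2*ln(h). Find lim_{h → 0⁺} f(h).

0

This is a 0·(−∞) form. Rewrite as 3·ln(h) / h^(−2) and apply L'Hôpital:
the derivative quotient is 3·(1/h) / (−2·h^(−3)) = (-3/2)·h^2 → 0.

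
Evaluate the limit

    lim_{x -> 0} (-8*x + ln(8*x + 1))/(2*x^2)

-16

Direct substitution gives 0/0.
Apply L'Hôpital: lim (-8 + 8/(8*x + 1))/(4*x), still 0/0.
After 2 applications of L'Hôpital's rule the quotient is (-64/(8*x + 1)^2)/(4); substituting x = 0 gives -16.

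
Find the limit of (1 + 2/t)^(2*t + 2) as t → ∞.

Write it as [(1 + 2/t)^t]^(2) · (1 + 2/t)^(2). The bracketed term tends to e^(2) and the second factor to 1, so the limit is e^(4).

e^(4)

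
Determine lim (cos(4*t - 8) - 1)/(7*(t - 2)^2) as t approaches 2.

-8/7

Direct substitution gives 0/0.
Apply L'Hôpital: lim (-4*sin(4*t - 8))/(14*t - 28), still 0/0.
After 2 applications of L'Hôpital's rule the quotient is (-16*cos(4*t - 8))/(14); substituting t = 2 gives -8/7.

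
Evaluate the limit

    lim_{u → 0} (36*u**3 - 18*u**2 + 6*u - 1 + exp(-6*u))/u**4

54

Direct substitution gives 0/0.
Apply L'Hôpital: lim (108*u^2 - 36*u + 6 - 6*e^(-6*u))/(4*u^3), still 0/0.
Apply L'Hôpital: lim (216*u - 36 + 36*e^(-6*u))/(12*u^2), still 0/0.
Apply L'Hôpital: lim (216 - 216*e^(-6*u))/(24*u), still 0/0.
After 4 applications of L'Hôpital's rule the quotient is (1296*e^(-6*u))/(24); substituting u = 0 gives 54.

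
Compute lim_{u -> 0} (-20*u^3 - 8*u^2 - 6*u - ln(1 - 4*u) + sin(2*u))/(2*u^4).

Substitution gives 0/0; apply L'Hôpital's rule 4 times.
After differentiating numerator and denominator 4 times the quotient is (16*sin(2*u) + 1536/(4*u - 1)^4)/(48); at u = 0 this is 32.

32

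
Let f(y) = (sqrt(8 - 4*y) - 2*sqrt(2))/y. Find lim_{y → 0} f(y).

A 0/0 form; rationalise with √(8 - 4y) + √8. This collapses the numerator to -4y, leaving -4/(√(8 - 4y) + √8) → -4/(2√8) = -√(2)/2.

-√(2)/2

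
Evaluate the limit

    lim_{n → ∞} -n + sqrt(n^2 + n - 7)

This has the form ∞ − ∞. Multiply and divide by the conjugate √(n^2 + n - 7) + n.
That gives (n - 7) / (√(n^2 + n - 7) + n).
Divide numerator and denominator by n: the limit is 1/(2·1) = 1/2.

1/2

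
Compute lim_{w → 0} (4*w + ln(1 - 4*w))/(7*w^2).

-8/7

Direct substitution gives 0/0.
Apply L'Hôpital: lim (4 - 4/(1 - 4*w))/(14*w), still 0/0.
After 2 applications of L'Hôpital's rule the quotient is (-16/(1 - 4*w)^2)/(14); substituting w = 0 gives -8/7.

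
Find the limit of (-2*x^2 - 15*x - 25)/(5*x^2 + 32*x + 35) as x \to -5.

Direct substitution gives 0/0, so factor. Both numerator and denominator have (x + 5) as a factor.
After cancelling, the expression reduces to (-2*x - 5)/(5*x + 7).
Substituting x = -5 gives -5/18.

-5/18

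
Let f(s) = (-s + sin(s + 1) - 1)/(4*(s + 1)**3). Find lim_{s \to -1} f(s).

-1/24

Direct substitution gives 0/0.
Apply L'Hôpital: lim (cos(s + 1) - 1)/(12*(s + 1)^2), still 0/0.
Apply L'Hôpital: lim (-sin(s + 1))/(24*s + 24), still 0/0.
After 3 applications of L'Hôpital's rule the quotient is (-cos(s + 1))/(24); substituting s = -1 gives -1/24.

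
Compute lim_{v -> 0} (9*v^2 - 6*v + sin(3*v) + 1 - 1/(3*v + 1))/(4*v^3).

Substitution gives 0/0; apply L'Hôpital's rule 3 times.
After differentiating numerator and denominator 3 times the quotient is (-27*cos(3*v) + 162/(3*v + 1)^4)/(24); at v = 0 this is 45/8.

45/8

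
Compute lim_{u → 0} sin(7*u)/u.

Substitution gives 0/0.
Write it as (7)·sin(7u)/(7u); since sin(θ)/θ → 1, the limit is 7.

7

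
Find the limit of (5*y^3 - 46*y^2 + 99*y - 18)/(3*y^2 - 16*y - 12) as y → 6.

87/20

At y = 6 both the top and bottom vanish — a removable singularity. Factoring out (y - 6) from each leaves (5*y^2 - 16*y + 3)/(3*y + 2), which at y = 6 equals 87/20.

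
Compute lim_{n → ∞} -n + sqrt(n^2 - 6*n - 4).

-3

An ∞ − ∞ form. Rationalising with the conjugate, the difference becomes (-6n - 4) / (√(n^2 - 6*n - 4) + n).
For large n the denominator behaves like 2·n, so the quotient tends to -6/2 = -3.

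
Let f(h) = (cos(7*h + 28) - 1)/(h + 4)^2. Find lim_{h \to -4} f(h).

Direct substitution gives 0/0.
Apply L'Hôpital: lim (-7*sin(7*h + 28))/(2*h + 8), still 0/0.
After 2 applications of L'Hôpital's rule the quotient is (-49*cos(7*h + 28))/(2); substituting h = -4 gives -49/2.

-49/2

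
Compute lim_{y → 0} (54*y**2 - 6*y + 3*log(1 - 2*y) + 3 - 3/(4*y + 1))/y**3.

184

Substitution gives 0/0; apply L'Hôpital's rule 3 times.
After differentiating numerator and denominator 3 times the quotient is (1152/(4*y + 1)^4 + 48/(2*y - 1)^3)/(6); at y = 0 this is 184.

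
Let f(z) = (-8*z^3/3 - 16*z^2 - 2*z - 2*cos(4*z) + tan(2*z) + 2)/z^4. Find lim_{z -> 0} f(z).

-64/3

Substitution gives 0/0; apply L'Hôpital's rule 4 times.
After differentiating numerator and denominator 4 times the quotient is (-512*cos(4*z) + 384*tan(2*z)^5 + 640*tan(2*z)^3 + 256*tan(2*z))/(24); at z = 0 this is -64/3.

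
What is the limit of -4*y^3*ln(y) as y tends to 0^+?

This is a 0·(−∞) form. Rewrite as -4·ln(y) / y^(−3) and apply L'Hôpital:
the derivative quotient is -4·(1/y) / (−3·y^(−4)) = (4/3)·y^3 → 0.

0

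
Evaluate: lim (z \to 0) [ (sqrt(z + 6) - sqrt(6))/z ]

A 0/0 form; rationalise with √(6 + z) + √6. This collapses the numerator to z, leaving 1/(√(6 + z) + √6) → 1/(2√6) = √(6)/12.

√(6)/12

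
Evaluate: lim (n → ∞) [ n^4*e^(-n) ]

0

Write as n^4/e^{1n}, an ∞/∞ form.
Exponential growth dominates any polynomial, so repeated L'Hôpital (or the standard result) gives 0.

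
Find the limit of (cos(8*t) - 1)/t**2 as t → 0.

Direct substitution gives 0/0.
Apply L'Hôpital: lim (-8*sin(8*t))/(2*t), still 0/0.
After 2 applications of L'Hôpital's rule the quotient is (-64*cos(8*t))/(2); substituting t = 0 gives -32.

-32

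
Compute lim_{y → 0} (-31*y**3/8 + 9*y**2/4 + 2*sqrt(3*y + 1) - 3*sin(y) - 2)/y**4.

Substitution gives 0/0; apply L'Hôpital's rule 4 times.
After differentiating numerator and denominator 4 times the quotient is (-3*sin(y) - 1215/(8*(3*y + 1)^(7/2)))/(24); at y = 0 this is -405/64.

-405/64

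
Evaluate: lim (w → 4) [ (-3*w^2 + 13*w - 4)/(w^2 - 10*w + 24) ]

Direct substitution gives 0/0, so factor. Both numerator and denominator have (w - 4) as a factor.
After cancelling, the expression reduces to (1 - 3*w)/(w - 6).
Substituting w = 4 gives 11/2.

11/2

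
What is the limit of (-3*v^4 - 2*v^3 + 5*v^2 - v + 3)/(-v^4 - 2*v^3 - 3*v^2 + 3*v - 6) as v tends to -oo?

Numerator and denominator both have degree 4.
Dividing every term by v^4, all lower-order terms vanish and the limit is the ratio of leading coefficients, -3/(-1) = 3.

3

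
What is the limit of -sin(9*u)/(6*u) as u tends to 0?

Substitution gives 0/0.
Write it as (9/(-6))·sin(9u)/(9u); since sin(θ)/θ → 1, the limit is -3/2.

-3/2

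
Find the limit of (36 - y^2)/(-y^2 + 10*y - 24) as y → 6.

6

At y = 6 both the top and bottom vanish — a removable singularity. Factoring out (y - 6) from each leaves (-y - 6)/(4 - y), which at y = 6 equals 6.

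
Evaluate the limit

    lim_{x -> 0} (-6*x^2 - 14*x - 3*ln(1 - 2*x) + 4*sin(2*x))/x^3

8/3

Substitution gives 0/0 (the numerator vanishes to order 3).
Expand each term to order x^3: the coefficient of x^3 in 4·sin(2x) is -16/3 and in -3·ln(1 - 2x) is 8.
Lower-order terms cancel with the polynomial part, so the numerator is (8/3)·x^3 + o(x^3), and the limit is (8/3)/(1) = 8/3.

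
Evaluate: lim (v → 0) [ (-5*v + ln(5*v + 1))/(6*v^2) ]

-25/12

Direct substitution gives 0/0.
Apply L'Hôpital: lim (-5 + 5/(5*v + 1))/(12*v), still 0/0.
After 2 applications of L'Hôpital's rule the quotient is (-25/(5*v + 1)^2)/(12); substituting v = 0 gives -25/12.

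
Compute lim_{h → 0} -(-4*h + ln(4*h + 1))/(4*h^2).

Direct substitution gives 0/0.
Apply L'Hôpital: lim (-4 + 4/(4*h + 1))/(-8*h), still 0/0.
After 2 applications of L'Hôpital's rule the quotient is (-16/(4*h + 1)^2)/(-8); substituting h = 0 gives 2.

2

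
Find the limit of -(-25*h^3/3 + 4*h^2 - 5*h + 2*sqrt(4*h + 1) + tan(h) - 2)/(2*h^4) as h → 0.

10

Substitution gives 0/0; apply L'Hôpital's rule 4 times.
After differentiating numerator and denominator 4 times the quotient is (24*tan(h)^3/cos(h)^2 + 16*tan(h)/cos(h)^2 - 480/(4*h + 1)^(7/2))/(-48); at h = 0 this is 10.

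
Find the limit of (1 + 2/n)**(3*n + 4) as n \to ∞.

Write it as [(1 + 2/n)^n]^(3) · (1 + 2/n)^(4). The bracketed term tends to e^(2) and the second factor to 1, so the limit is e^(6).

e^(6)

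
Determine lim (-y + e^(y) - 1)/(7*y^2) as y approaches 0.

Direct substitution gives 0/0.
Apply L'Hôpital: lim (e^(y) - 1)/(14*y), still 0/0.
After 2 applications of L'Hôpital's rule the quotient is (e^(y))/(14); substituting y = 0 gives 1/14.

1/14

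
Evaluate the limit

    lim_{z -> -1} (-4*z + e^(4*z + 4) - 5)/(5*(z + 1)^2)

8/5

Direct substitution gives 0/0.
Apply L'Hôpital: lim (4*e^(4*z + 4) - 4)/(10*z + 10), still 0/0.
After 2 applications of L'Hôpital's rule the quotient is (16*e^(4*z + 4))/(10); substituting z = -1 gives 8/5.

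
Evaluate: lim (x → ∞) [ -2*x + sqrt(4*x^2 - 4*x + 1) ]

An ∞ − ∞ form. Rationalising with the conjugate, the difference becomes (-4x + 1) / (√(4*x^2 - 4*x + 1) + 2x).
For large x the denominator behaves like 2·2x, so the quotient tends to -4/4 = -1.

-1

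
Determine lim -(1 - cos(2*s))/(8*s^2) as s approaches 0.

-1/4

Substitution gives 0/0.
Use (1 − cos u)/u² → 1/2 with u = 2s: the limit is 2²/(2·(-8)) = -1/4.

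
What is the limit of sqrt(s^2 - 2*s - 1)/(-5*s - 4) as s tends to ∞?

-1/5

For large |s|, √(s^2 - 2*s - 1) ≈ √1·|s| and the denominator ≈ -5s.
Since s → +∞, |s| = s, giving √1/(-5) = -1/5.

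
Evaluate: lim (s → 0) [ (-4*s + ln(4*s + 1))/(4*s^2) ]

Direct substitution gives 0/0.
Apply L'Hôpital: lim (-4 + 4/(4*s + 1))/(8*s), still 0/0.
After 2 applications of L'Hôpital's rule the quotient is (-16/(4*s + 1)^2)/(8); substituting s = 0 gives -2.

-2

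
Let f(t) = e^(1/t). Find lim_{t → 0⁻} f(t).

As t → 0⁻, 1/(t) → −∞, so e^(1/(t)) → 0.

0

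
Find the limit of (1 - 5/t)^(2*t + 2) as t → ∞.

Let L be the limit and take ln: ln L = lim (2t + 2)·ln(1 - 5/t) = lim (2t + 2)·(-5/t + O(1/t²)) = -10.
Hence L = e^(-10).

e^(-10)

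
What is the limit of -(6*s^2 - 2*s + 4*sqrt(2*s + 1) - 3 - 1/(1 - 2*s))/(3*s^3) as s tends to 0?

2

Substitution gives 0/0; apply L'Hôpital's rule 3 times.
After differentiating numerator and denominator 3 times the quotient is (12/(2*s + 1)^(5/2) - 48/(2*s - 1)^4)/(-18); at s = 0 this is 2.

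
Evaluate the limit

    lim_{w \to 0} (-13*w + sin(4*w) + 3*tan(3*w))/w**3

Substitution gives 0/0 (the numerator vanishes to order 3).
Expand each term to order w^3: the coefficient of w^3 in 3·tan(3w) is 27 and in sin(4w) is -32/3.
Lower-order terms cancel with the polynomial part, so the numerator is (49/3)·w^3 + o(w^3), and the limit is (49/3)/(1) = 49/3.

49/3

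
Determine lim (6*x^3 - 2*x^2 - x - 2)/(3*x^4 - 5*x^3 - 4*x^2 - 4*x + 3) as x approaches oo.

0

The denominator has degree 4 and the numerator degree 3. Dividing numerator and denominator by x^4 sends every term to 0 except the leading denominator term, so the limit is 0.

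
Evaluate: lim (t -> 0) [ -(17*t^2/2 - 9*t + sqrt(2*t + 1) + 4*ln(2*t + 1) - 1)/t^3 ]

-67/6

Substitution gives 0/0 (the numerator vanishes to order 3).
Expand each term to order t^3: the coefficient of t^3 in √(1 + 2t) is 1/2 and in 4·ln(1 + 2t) is 32/3.
Lower-order terms cancel with the polynomial part, so the numerator is (67/6)·t^3 + o(t^3), and the limit is (67/6)/(-1) = -67/6.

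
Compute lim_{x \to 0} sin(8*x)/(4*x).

Substitution gives 0/0.
Write it as (8/4)·sin(8x)/(8x); since sin(u)/u → 1, the limit is 2.

2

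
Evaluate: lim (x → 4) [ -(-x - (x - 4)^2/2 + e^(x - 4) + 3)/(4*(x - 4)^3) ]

-1/24

Direct substitution gives 0/0.
Apply L'Hôpital: lim (-x + e^(x - 4) + 3)/(-12*(x - 4)^2), still 0/0.
Apply L'Hôpital: lim (e^(x - 4) - 1)/(96 - 24*x), still 0/0.
After 3 applications of L'Hôpital's rule the quotient is (e^(x - 4))/(-24); substituting x = 4 gives -1/24.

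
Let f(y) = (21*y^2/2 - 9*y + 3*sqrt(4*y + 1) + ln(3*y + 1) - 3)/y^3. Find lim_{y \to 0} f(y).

Substitution gives 0/0 (the numerator vanishes to order 3).
Expand each term to order y^3: the coefficient of y^3 in 3·√(1 + 4y) is 12 and in ln(1 + 3y) is 9.
Lower-order terms cancel with the polynomial part, so the numerator is (21)·y^3 + o(y^3), and the limit is (21)/(1) = 21.

21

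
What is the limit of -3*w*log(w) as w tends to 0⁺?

This is a 0·(−∞) form. Rewrite as -3·ln(w) / w^(−1) and apply L'Hôpital:
the derivative quotient is -3·(1/w) / (−1·w^(−2)) = (3/1)·w^1 → 0.

0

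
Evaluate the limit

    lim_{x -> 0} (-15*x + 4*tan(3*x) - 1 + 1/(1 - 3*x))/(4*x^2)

Substitution gives 0/0 (the numerator vanishes to order 2).
Expand each term to order x^2: the coefficient of x^2 in 4·tan(3x) is 0 and in 1/(1 - 3x) is 9.
Lower-order terms cancel with the polynomial part, so the numerator is (9)·x^2 + o(x^2), and the limit is (9)/(4) = 9/4.

9/4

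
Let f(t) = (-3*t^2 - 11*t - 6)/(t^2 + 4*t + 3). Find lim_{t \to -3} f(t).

-7/2

Direct substitution gives 0/0, so factor. Both numerator and denominator have (t + 3) as a factor.
After cancelling, the expression reduces to (-3*t - 2)/(t + 1).
Substituting t = -3 gives -7/2.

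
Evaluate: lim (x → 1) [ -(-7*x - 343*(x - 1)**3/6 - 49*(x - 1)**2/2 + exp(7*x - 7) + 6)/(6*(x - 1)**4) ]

Direct substitution gives 0/0.
Apply L'Hôpital: lim (-49*x - 343*(x - 1)^2/2 + 7*e^(7*x - 7) + 42)/(-24*(x - 1)^3), still 0/0.
Apply L'Hôpital: lim (-343*x + 49*e^(7*x - 7) + 294)/(-72*(x - 1)^2), still 0/0.
Apply L'Hôpital: lim (343*e^(7*x - 7) - 343)/(144 - 144*x), still 0/0.
After 4 applications of L'Hôpital's rule the quotient is (2401*e^(7*x - 7))/(-144); substituting x = 1 gives -2401/144.

-2401/144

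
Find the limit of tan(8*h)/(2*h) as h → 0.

Substitution gives 0/0.
Since tan(u)/u → 1 as u → 0, tan(8h)/(8h) → 1 and the limit is 8/2 = 4.

4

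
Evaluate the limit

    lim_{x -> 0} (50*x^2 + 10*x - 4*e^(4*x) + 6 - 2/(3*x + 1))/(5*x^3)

Substitution gives 0/0; apply L'Hôpital's rule 3 times.
After differentiating numerator and denominator 3 times the quotient is (-256*e^(4*x) + 324/(3*x + 1)^4)/(30); at x = 0 this is 34/15.

34/15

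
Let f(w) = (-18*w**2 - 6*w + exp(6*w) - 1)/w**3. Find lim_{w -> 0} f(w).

Direct substitution gives 0/0.
Apply L'Hôpital: lim (-36*w + 6*e^(6*w) - 6)/(3*w^2), still 0/0.
Apply L'Hôpital: lim (36*e^(6*w) - 36)/(6*w), still 0/0.
After 3 applications of L'Hôpital's rule the quotient is (216*e^(6*w))/(6); substituting w = 0 gives 36.

36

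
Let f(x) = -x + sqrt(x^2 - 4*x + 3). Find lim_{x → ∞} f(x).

This has the form ∞ − ∞. Multiply and divide by the conjugate √(x^2 - 4*x + 3) + x.
That gives (-4x + 3) / (√(x^2 - 4*x + 3) + x).
Divide numerator and denominator by x: the limit is -4/(2·1) = -2.

-2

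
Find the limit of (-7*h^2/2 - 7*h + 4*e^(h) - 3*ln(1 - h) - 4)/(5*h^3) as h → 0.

1/3

Substitution gives 0/0; apply L'Hôpital's rule 3 times.
After differentiating numerator and denominator 3 times the quotient is (4*e^(h) - 6/(h - 1)^3)/(30); at h = 0 this is 1/3.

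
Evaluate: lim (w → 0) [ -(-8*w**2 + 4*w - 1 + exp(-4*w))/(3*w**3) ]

32/9

Direct substitution gives 0/0.
Apply L'Hôpital: lim (-16*w + 4 - 4*e^(-4*w))/(-9*w^2), still 0/0.
Apply L'Hôpital: lim (-16 + 16*e^(-4*w))/(-18*w), still 0/0.
After 3 applications of L'Hôpital's rule the quotient is (-64*e^(-4*w))/(-18); substituting w = 0 gives 32/9.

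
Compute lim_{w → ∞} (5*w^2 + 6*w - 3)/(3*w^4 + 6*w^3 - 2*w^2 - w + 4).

0

The denominator has degree 4 and the numerator degree 2. Dividing numerator and denominator by w^4 sends every term to 0 except the leading denominator term, so the limit is 0.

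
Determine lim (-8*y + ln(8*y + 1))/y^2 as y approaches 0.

-32

Direct substitution gives 0/0.
Apply L'Hôpital: lim (-8 + 8/(8*y + 1))/(2*y), still 0/0.
After 2 applications of L'Hôpital's rule the quotient is (-64/(8*y + 1)^2)/(2); substituting y = 0 gives -32.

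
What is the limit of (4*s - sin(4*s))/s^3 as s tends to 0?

32/3

Direct substitution gives 0/0.
Apply L'Hôpital: lim (4 - 4*cos(4*s))/(3*s^2), still 0/0.
Apply L'Hôpital: lim (16*sin(4*s))/(6*s), still 0/0.
After 3 applications of L'Hôpital's rule the quotient is (64*cos(4*s))/(6); substituting s = 0 gives 32/3.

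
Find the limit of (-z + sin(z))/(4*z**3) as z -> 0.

-1/24

Direct substitution gives 0/0.
Apply L'Hôpital: lim (cos(z) - 1)/(12*z^2), still 0/0.
Apply L'Hôpital: lim (-sin(z))/(24*z), still 0/0.
After 3 applications of L'Hôpital's rule the quotient is (-cos(z))/(24); substituting z = 0 gives -1/24.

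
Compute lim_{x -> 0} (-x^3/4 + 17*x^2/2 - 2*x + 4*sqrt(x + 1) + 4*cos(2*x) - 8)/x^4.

Substitution gives 0/0; apply L'Hôpital's rule 4 times.
After differentiating numerator and denominator 4 times the quotient is (64*cos(2*x) - 15/(4*(x + 1)^(7/2)))/(24); at x = 0 this is 241/96.

241/96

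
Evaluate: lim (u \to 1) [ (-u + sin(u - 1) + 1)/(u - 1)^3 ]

-1/6

Direct substitution gives 0/0.
Apply L'Hôpital: lim (cos(u - 1) - 1)/(3*(u - 1)^2), still 0/0.
Apply L'Hôpital: lim (-sin(u - 1))/(6*u - 6), still 0/0.
After 3 applications of L'Hôpital's rule the quotient is (-cos(u - 1))/(6); substituting u = 1 gives -1/6.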